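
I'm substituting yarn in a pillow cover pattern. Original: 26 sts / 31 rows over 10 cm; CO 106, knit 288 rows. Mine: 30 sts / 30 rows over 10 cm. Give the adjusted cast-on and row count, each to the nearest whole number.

Stitches: 106 × 30/26 = 122.31 → 122.
Rows: 288 × 30/31 = 278.71 → 279.

Cast on 122 stitches; work 279 rows.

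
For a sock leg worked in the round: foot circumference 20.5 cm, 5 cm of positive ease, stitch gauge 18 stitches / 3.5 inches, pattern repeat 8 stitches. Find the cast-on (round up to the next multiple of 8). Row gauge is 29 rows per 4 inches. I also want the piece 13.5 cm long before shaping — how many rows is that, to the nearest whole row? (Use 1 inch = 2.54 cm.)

Finished = 20.5 + 5 = 25.5 cm.
25.5 cm × 1/2.54 = 10.04 inches.
18/3.5 = 5.143 sts per in; 10.04 × 5.143 = 51.63 sts.
Next multiple of 8 → 56.
13.5 cm = 5.31 inches; × 7.25 = 38.53 → 39 rows.

Cast on 56 stitches; work 39 rows.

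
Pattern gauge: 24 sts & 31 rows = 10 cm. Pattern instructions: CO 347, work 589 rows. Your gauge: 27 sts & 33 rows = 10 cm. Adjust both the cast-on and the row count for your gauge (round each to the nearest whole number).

Cast on 390 stitches; work 627 rows.

Stitches: 347 × 27/24 = 390.38 → 390.
Rows: 589 × 33/31 = 627.00 → 627.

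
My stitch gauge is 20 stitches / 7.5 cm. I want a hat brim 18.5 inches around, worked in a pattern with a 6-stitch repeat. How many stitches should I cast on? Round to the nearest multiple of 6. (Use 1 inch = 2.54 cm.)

CO 126 sts.

18.5 in = 18.5 × 2.54 = 46.99 cm.
20 / 7.5 = 2.667 sts/cm.
46.99 × 2.667 = 125.31 sts.
→ 126.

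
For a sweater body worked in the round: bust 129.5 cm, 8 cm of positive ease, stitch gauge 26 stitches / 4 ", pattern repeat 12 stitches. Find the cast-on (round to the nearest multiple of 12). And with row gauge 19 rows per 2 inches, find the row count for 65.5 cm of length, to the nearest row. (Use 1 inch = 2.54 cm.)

Finished = 129.5 + 8 = 137.5 cm.
137.5 cm × 1/2.54 = 54.13 inches.
26/4 = 6.5 sts per in; 54.13 × 6.5 = 351.87 sts.
Nearest multiple of 12 → 348.
65.5 cm = 25.79 inches; × 9.5 = 244.98 → 245 rows.

Cast on 348 stitches; work 245 rows.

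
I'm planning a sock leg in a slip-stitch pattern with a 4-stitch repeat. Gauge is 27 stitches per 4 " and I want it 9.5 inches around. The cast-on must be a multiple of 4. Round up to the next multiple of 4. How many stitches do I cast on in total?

27 / 4 = 6.75 sts per inch.
9.5 × 6.75 = 64.12 sts.
Next multiple of 4: 68.

Cast on 68 stitches.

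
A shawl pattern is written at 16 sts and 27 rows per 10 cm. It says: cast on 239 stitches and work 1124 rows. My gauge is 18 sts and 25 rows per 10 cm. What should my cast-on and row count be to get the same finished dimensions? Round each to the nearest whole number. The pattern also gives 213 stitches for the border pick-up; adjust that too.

Stitches: 239 × 18/16 = 268.88 → 269.
Rows: 1124 × 25/27 = 1040.74 → 1041.
border pick-up: 213 × 18/16 = 239.62 → 240.

Cast on 269 stitches; work 1041 rows; border pick-up 240 stitches.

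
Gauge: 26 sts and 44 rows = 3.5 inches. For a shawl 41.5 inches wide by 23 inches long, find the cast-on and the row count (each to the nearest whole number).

Cast on 308 stitches and work 289 rows.

Stitch gauge = 26/3.5 = 7.429 sts/in; 41.5 × 7.429 = 308.29 → 308 sts.
Row gauge = 44/3.5 = 12.571 rows/in; 23 × 12.571 = 289.14 → 289 rows.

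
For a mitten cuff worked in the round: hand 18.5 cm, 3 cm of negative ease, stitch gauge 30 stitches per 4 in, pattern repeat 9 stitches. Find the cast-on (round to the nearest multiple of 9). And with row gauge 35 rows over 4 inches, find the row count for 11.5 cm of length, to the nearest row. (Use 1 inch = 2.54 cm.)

Finished = 18.5 − 3 = 15.5 cm.
15.5 cm × 1/2.54 = 6.10 inches.
30/4 = 7.5 sts per in; 6.10 × 7.5 = 45.77 sts.
Nearest multiple of 9 → 45.
11.5 cm = 4.53 inches; × 8.75 = 39.62 → 40 rows.

Cast on 45 stitches; work 40 rows.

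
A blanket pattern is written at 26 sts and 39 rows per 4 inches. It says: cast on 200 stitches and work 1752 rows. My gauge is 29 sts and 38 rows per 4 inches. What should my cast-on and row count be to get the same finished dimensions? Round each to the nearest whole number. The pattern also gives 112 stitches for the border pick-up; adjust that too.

Cast on 223 stitches; work 1707 rows; border pick-up 125 stitches.

Stitches: 200 × 29/26 = 223.08 → 223.
Rows: 1752 × 38/39 = 1707.08 → 1707.
border pick-up: 112 × 29/26 = 124.92 → 125.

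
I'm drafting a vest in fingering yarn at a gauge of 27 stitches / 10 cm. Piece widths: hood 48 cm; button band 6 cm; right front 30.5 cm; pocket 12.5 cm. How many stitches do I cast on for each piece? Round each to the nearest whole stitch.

Rate = 27/10 = 2.7 sts per cm.
hood: 48 × 2.7 = 129.60 → 130.
button band: 6 × 2.7 = 16.20 → 16.
right front: 30.5 × 2.7 = 82.35 → 82.
pocket: 12.5 × 2.7 = 33.75 → 34.

hood 130; button band 16; right front 82; pocket 34.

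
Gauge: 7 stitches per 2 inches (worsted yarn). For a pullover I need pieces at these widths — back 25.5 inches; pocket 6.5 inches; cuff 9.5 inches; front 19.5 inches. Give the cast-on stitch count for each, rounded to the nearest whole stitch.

Rate = 7/2 = 3.5 sts per in.
back: 25.5 × 3.5 = 89.25 → 89.
pocket: 6.5 × 3.5 = 22.75 → 23.
cuff: 9.5 × 3.5 = 33.25 → 33.
front: 19.5 × 3.5 = 68.25 → 68.

back 89; pocket 23; cuff 33; front 68.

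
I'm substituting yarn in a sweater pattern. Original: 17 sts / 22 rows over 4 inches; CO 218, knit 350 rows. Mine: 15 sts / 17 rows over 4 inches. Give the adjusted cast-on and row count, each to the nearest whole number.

Cast on 192 stitches; work 270 rows.

Stitches: 218 × 15/17 = 192.35 → 192.
Rows: 350 × 17/22 = 270.45 → 270.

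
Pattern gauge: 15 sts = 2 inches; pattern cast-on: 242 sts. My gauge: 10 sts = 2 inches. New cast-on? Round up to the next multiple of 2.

CO 162 sts.

Scale factor = 10 / 15 = 0.667.
242 × 10 / 15 = 161.33 sts.
→ 162 sts.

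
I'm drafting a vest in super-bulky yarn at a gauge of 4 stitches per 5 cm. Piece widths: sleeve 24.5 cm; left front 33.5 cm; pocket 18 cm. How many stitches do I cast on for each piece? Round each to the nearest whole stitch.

sleeve 20; left front 27; pocket 14.

Rate = 4/5 = 0.8 sts per cm.
sleeve: 24.5 × 0.8 = 19.60 → 20.
left front: 33.5 × 0.8 = 26.80 → 27.
pocket: 18 × 0.8 = 14.40 → 14.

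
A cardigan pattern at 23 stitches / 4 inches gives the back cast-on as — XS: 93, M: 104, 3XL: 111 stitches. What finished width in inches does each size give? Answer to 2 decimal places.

23/4 = 5.75 sts per in.
XS: 93 / 5.75 = 16.174 → 16.17 in.
M: 104 / 5.75 = 18.087 → 18.09 in.
3XL: 111 / 5.75 = 19.304 → 19.30 in.

XS 16.17 inches; M 18.09 inches; 3XL 19.30 inches.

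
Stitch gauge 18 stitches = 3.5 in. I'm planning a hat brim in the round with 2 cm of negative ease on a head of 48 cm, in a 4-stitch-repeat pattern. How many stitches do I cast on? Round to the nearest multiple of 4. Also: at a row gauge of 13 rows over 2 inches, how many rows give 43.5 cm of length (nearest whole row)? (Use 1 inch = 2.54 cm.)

Finished = 48 − 2 = 46 cm.
46 cm × 1/2.54 = 18.11 inches.
18/3.5 = 5.143 sts per in; 18.11 × 5.143 = 93.14 sts.
Nearest multiple of 4 → 92.
43.5 cm = 17.13 inches; × 6.5 = 111.32 → 111 rows.

Cast on 92 stitches; work 111 rows.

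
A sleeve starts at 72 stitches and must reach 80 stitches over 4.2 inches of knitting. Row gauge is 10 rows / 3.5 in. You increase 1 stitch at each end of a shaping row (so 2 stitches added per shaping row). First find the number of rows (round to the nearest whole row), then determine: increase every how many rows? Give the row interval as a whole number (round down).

Rows = 4.2 × 2.857 = 12.0 → 12 rows.
Stitches to add: 8 → 4 shaping rows (at 2 st each).
12 / 4 = 3.00 → every 3 rows.

Increase every 3rd row.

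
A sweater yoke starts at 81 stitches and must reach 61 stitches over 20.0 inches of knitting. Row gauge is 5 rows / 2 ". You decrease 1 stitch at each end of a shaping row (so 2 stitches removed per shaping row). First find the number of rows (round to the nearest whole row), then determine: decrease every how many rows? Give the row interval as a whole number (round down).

Rows = 20.0 × 2.5 = 50.0 → 50 rows.
Stitches to remove: 20 → 10 shaping rows (at 2 st each).
50 / 10 = 5.00 → every 5 rows.

Decrease every 5th row.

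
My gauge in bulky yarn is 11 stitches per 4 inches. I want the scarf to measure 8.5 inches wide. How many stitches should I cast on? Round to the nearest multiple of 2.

11 stitches / 4 in = 2.75 stitches per inch.
8.5 × 2.75 = 23.38 stitches.
Round to nearest multiple of 2 → 24.

Cast on 24 stitches.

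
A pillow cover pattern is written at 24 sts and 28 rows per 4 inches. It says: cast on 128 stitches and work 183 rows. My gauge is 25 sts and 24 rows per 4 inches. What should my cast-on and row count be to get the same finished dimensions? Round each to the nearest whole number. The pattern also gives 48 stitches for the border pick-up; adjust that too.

Stitches: 128 × 25/24 = 133.33 → 133.
Rows: 183 × 24/28 = 156.86 → 157.
border pick-up: 48 × 25/24 = 50.00 → 50.

Cast on 133 stitches; work 157 rows; border pick-up 50 stitches.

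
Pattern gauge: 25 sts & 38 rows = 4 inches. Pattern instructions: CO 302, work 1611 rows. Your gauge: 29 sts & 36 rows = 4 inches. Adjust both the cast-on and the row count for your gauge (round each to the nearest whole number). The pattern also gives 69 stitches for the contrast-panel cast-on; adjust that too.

Cast on 350 stitches; work 1526 rows; contrast-panel cast-on 80 stitches.

Stitches: 302 × 29/25 = 350.32 → 350.
Rows: 1611 × 36/38 = 1526.21 → 1526.
contrast-panel cast-on: 69 × 29/25 = 80.04 → 80.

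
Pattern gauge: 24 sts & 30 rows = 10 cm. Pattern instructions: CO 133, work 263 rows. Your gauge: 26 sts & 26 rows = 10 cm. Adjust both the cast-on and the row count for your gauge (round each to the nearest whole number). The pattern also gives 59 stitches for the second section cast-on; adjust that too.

Stitches: 133 × 26/24 = 144.08 → 144.
Rows: 263 × 26/30 = 227.93 → 228.
second section cast-on: 59 × 26/24 = 63.92 → 64.

Cast on 144 stitches; work 228 rows; second section cast-on 64 stitches.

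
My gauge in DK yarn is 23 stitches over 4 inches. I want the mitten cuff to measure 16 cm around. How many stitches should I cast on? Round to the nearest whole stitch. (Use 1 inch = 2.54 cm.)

CO 36 sts.

16 cm = 6.30 in.
23 stitches / 4 in = 5.75 stitches per inch.
6.30 × 5.75 = 36.22 stitches.
Round to nearest → 36.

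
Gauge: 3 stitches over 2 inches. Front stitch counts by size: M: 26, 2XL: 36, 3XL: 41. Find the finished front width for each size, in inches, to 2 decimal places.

M 17.33 inches; 2XL 24.00 inches; 3XL 27.33 inches.

3/2 = 1.5 sts per in.
M: 26 / 1.5 = 17.333 → 17.33 in.
2XL: 36 / 1.5 = 24.000 → 24.00 in.
3XL: 41 / 1.5 = 27.333 → 27.33 in.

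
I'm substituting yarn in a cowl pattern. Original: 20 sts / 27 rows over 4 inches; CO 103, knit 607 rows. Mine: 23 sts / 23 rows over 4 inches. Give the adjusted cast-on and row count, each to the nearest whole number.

Stitches: 103 × 23/20 = 118.45 → 118.
Rows: 607 × 23/27 = 517.07 → 517.

Cast on 118 stitches; work 517 rows.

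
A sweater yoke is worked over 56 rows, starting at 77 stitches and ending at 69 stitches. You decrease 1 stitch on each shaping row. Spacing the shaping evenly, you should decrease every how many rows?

Stitches to remove: |69 − 77| = 8.
Shaping rows needed: 8 / 1 = 8.
56 rows / 8 = every 7 rows.

Decrease every 7th row.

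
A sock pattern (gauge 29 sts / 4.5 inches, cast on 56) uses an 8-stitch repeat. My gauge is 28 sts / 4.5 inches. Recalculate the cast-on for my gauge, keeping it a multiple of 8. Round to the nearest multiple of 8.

56 × 28 / 29 = 54.07.
Nearest multiple of 8: 56.

Cast on 56 stitches.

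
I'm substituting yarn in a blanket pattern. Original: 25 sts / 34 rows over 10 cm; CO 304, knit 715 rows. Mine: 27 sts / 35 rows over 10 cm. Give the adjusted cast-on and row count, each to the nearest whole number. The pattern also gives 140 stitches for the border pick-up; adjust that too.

Stitches: 304 × 27/25 = 328.32 → 328.
Rows: 715 × 35/34 = 736.03 → 736.
border pick-up: 140 × 27/25 = 151.20 → 151.

Cast on 328 stitches; work 736 rows; border pick-up 151 stitches.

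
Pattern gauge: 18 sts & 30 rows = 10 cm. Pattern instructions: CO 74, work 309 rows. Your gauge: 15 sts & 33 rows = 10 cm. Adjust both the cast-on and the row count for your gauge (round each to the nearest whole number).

Cast on 62 stitches; work 340 rows.

Stitches: 74 × 15/18 = 61.67 → 62.
Rows: 309 × 33/30 = 339.90 → 340.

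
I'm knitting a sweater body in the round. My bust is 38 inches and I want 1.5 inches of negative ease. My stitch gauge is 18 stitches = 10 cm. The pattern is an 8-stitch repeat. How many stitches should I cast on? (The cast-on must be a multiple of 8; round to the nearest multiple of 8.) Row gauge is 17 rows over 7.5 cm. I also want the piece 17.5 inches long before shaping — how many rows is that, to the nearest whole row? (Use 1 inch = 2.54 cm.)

Cast on 168 stitches; work 101 rows.

Finished = 38 − 1.5 = 36.5 inches.
36.5 inches × 2.54 = 92.71 cm.
18/10 = 1.8 sts per cm; 92.71 × 1.8 = 166.88 sts.
Nearest multiple of 8 → 168.
17.5 inches = 44.45 cm; × 2.267 = 100.75 → 101 rows.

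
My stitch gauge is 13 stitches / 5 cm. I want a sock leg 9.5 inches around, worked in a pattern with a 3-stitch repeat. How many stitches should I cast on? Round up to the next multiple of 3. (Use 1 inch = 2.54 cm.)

CO 63 sts.

9.5 in = 9.5 × 2.54 = 24.13 cm.
13 / 5 = 2.6 sts/cm.
24.13 × 2.6 = 62.74 sts.
→ 63.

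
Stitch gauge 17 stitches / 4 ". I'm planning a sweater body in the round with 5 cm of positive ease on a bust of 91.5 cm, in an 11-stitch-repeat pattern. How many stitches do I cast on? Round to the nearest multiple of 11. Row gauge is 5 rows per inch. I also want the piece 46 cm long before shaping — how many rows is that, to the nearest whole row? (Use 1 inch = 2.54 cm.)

Finished = 91.5 + 5 = 96.5 cm.
96.5 cm × 1/2.54 = 37.99 inches.
17/4 = 4.25 sts per in; 37.99 × 4.25 = 161.47 sts.
Nearest multiple of 11 → 165.
46 cm = 18.11 inches; × 5 = 90.55 → 91 rows.

Cast on 165 stitches; work 91 rows.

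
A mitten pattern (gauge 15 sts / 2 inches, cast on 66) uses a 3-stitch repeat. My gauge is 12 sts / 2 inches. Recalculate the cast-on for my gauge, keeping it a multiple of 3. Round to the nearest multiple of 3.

54 stitches.

66 × 12 / 15 = 52.80.
Nearest multiple of 3: 54.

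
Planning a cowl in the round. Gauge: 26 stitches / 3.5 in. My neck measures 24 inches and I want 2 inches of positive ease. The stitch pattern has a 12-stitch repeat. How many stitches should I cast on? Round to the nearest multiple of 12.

Finished = 24 + 2 = 26 inches.
26 / 3.5 = 7.429 sts/in.
26 × 7.429 = 193.14 sts.
Nearest multiple of 12: 192.

Cast on 192 stitches.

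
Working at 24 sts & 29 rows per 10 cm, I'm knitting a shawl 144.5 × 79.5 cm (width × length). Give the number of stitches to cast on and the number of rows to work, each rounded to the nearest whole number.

Stitch gauge = 24/10 = 2.4 sts/cm; 144.5 × 2.4 = 346.80 → 347 sts.
Row gauge = 29/10 = 2.9 rows/cm; 79.5 × 2.9 = 230.55 → 231 rows.

Cast on 347 stitches and work 231 rows.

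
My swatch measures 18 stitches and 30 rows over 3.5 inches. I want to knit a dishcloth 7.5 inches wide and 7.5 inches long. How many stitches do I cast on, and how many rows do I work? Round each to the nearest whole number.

Stitch gauge = 18/3.5 = 5.143 sts/in; 7.5 × 5.143 = 38.57 → 39 sts.
Row gauge = 30/3.5 = 8.571 rows/in; 7.5 × 8.571 = 64.29 → 64 rows.

Cast on 39 stitches and work 64 rows.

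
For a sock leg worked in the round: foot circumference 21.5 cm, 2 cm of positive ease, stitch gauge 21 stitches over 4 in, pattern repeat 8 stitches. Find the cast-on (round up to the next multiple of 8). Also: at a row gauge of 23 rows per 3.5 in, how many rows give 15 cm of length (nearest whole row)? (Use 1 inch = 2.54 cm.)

Finished = 21.5 + 2 = 23.5 cm.
23.5 cm × 1/2.54 = 9.25 inches.
21/4 = 5.25 sts per in; 9.25 × 5.25 = 48.57 sts.
Next multiple of 8 → 56.
15 cm = 5.91 inches; × 6.571 = 38.81 → 39 rows.

Cast on 56 stitches; work 39 rows.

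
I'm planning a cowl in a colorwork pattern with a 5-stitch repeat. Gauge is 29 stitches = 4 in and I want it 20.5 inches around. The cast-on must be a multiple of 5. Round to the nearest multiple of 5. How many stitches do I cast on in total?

Cast on 150 stitches.

29 / 4 = 7.25 sts per inch.
20.5 × 7.25 = 148.62 sts.
Nearest multiple of 5: 150.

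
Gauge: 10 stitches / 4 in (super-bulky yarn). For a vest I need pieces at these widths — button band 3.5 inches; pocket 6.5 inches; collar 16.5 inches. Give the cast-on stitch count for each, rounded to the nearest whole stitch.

button band 9; pocket 16; collar 41.

Rate = 10/4 = 2.5 sts per in.
button band: 3.5 × 2.5 = 8.75 → 9.
pocket: 6.5 × 2.5 = 16.25 → 16.
collar: 16.5 × 2.5 = 41.25 → 41.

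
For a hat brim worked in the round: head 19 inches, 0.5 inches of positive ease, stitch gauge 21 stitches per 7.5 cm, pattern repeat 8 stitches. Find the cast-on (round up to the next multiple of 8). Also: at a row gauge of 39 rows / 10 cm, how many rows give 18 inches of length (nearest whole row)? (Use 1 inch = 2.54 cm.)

Finished = 19 + 0.5 = 19.5 inches.
19.5 inches × 2.54 = 49.53 cm.
21/7.5 = 2.8 sts per cm; 49.53 × 2.8 = 138.68 sts.
Next multiple of 8 → 144.
18 inches = 45.72 cm; × 3.9 = 178.31 → 178 rows.

Cast on 144 stitches; work 178 rows.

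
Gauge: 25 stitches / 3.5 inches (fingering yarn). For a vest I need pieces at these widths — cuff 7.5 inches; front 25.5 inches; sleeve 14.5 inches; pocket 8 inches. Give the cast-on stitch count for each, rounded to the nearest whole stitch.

cuff 54; front 182; sleeve 104; pocket 57.

Rate = 25/3.5 = 7.143 sts per in.
cuff: 7.5 × 7.143 = 53.57 → 54.
front: 25.5 × 7.143 = 182.14 → 182.
sleeve: 14.5 × 7.143 = 103.57 → 104.
pocket: 8 × 7.143 = 57.14 → 57.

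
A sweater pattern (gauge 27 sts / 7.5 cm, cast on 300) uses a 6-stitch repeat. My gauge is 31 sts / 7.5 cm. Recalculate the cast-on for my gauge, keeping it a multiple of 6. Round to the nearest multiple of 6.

300 × 31 / 27 = 344.44.
Nearest multiple of 6: 342.

342 stitches.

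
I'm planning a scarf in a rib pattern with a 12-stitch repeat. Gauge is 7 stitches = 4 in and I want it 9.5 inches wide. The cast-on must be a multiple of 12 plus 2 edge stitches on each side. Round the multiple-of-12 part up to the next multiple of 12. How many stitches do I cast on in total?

CO 28 sts.

7 / 4 = 1.75 sts per inch.
9.5 × 1.75 = 16.62 sts.
Less 4 edge sts → 12.62 for the repeat.
Next multiple of 12: 24.
Add back 4 edge sts → 28.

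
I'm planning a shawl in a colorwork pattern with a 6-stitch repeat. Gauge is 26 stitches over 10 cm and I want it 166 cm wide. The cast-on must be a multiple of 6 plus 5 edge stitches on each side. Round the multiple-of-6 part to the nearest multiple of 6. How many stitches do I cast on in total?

26 / 10 = 2.6 sts per cm.
166 × 2.6 = 431.60 sts.
Less 10 edge sts → 421.60 for the repeat.
Nearest multiple of 6: 420.
Add back 10 edge sts → 430.

CO 430 sts.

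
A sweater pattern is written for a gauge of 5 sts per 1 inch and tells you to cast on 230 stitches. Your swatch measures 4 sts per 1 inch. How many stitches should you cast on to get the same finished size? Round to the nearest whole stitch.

CO 184 sts.

Scale factor = 4 / 5 = 0.800.
230 × 4 / 5 = 184.00 sts.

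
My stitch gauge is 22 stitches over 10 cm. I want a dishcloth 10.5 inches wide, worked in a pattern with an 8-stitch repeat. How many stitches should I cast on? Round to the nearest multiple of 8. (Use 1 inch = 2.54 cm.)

Cast on 56 stitches.

10.5 in = 10.5 × 2.54 = 26.67 cm.
22 / 10 = 2.2 sts/cm.
26.67 × 2.2 = 58.67 sts.
→ 56.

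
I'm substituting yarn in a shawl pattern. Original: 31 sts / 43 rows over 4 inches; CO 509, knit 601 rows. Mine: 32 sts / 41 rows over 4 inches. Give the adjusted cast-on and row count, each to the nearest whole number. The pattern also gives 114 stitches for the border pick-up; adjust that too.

Stitches: 509 × 32/31 = 525.42 → 525.
Rows: 601 × 41/43 = 573.05 → 573.
border pick-up: 114 × 32/31 = 117.68 → 118.

Cast on 525 stitches; work 573 rows; border pick-up 118 stitches.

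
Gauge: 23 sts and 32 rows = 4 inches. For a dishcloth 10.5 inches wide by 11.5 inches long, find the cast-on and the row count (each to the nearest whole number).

Stitch gauge = 23/4 = 5.75 sts/in; 10.5 × 5.75 = 60.38 → 60 sts.
Row gauge = 32/4 = 8 rows/in; 11.5 × 8 = 92.00 → 92 rows.

Cast on 60 stitches and work 92 rows.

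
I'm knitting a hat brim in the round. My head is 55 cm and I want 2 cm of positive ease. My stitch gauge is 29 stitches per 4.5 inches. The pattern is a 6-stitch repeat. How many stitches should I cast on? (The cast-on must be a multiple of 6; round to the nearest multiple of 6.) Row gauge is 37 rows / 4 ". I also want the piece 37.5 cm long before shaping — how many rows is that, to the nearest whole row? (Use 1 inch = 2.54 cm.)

Finished = 55 + 2 = 57 cm.
57 cm × 1/2.54 = 22.44 inches.
29/4.5 = 6.444 sts per in; 22.44 × 6.444 = 144.62 sts.
Nearest multiple of 6 → 144.
37.5 cm = 14.76 inches; × 9.25 = 136.56 → 137 rows.

Cast on 144 stitches; work 137 rows.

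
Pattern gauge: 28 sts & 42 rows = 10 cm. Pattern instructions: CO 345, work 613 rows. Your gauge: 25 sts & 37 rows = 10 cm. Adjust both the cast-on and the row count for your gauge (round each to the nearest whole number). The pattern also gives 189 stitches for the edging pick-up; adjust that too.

Stitches: 345 × 25/28 = 308.04 → 308.
Rows: 613 × 37/42 = 540.02 → 540.
edging pick-up: 189 × 25/28 = 168.75 → 169.

Cast on 308 stitches; work 540 rows; edging pick-up 169 stitches.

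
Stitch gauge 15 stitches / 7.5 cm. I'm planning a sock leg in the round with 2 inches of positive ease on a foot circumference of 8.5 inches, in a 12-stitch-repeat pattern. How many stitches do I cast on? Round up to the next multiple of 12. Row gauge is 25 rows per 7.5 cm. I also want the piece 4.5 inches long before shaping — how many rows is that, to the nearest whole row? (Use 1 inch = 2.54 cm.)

Finished = 8.5 + 2 = 10.5 inches.
10.5 inches × 2.54 = 26.67 cm.
15/7.5 = 2 sts per cm; 26.67 × 2 = 53.34 sts.
Next multiple of 12 → 60.
4.5 inches = 11.43 cm; × 3.333 = 38.10 → 38 rows.

Cast on 60 stitches; work 38 rows.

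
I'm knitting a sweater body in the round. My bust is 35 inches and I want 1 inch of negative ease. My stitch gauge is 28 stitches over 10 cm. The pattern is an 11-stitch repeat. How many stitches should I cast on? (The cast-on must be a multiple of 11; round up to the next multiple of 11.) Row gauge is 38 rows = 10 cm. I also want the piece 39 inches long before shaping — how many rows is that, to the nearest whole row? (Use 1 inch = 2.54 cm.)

Cast on 242 stitches; work 376 rows.

Finished = 35 − 1 = 34 inches.
34 inches × 2.54 = 86.36 cm.
28/10 = 2.8 sts per cm; 86.36 × 2.8 = 241.81 sts.
Next multiple of 11 → 242.
39 inches = 99.06 cm; × 3.8 = 376.43 → 376 rows.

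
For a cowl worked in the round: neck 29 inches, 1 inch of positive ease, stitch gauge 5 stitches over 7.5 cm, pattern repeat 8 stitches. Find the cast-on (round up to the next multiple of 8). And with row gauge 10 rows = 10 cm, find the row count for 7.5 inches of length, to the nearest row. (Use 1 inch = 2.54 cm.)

Cast on 56 stitches; work 19 rows.

Finished = 29 + 1 = 30 inches.
30 inches × 2.54 = 76.20 cm.
5/7.5 = 0.667 sts per cm; 76.20 × 0.667 = 50.80 sts.
Next multiple of 8 → 56.
7.5 inches = 19.05 cm; × 1 = 19.05 → 19 rows.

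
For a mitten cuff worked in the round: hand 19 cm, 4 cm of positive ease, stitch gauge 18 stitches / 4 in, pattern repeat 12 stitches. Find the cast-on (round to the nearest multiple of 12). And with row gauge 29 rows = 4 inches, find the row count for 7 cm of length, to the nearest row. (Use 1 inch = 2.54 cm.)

Finished = 19 + 4 = 23 cm.
23 cm × 1/2.54 = 9.06 inches.
18/4 = 4.5 sts per in; 9.06 × 4.5 = 40.75 sts.
Nearest multiple of 12 → 36.
7 cm = 2.76 inches; × 7.25 = 19.98 → 20 rows.

Cast on 36 stitches; work 20 rows.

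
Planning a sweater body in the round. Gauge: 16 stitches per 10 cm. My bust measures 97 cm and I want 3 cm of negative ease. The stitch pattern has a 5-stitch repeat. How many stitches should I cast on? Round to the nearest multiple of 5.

Finished = 97 − 3 = 94 cm.
16 / 10 = 1.6 sts/cm.
94 × 1.6 = 150.40 sts.
Nearest multiple of 5: 150.

Cast on 150 stitches.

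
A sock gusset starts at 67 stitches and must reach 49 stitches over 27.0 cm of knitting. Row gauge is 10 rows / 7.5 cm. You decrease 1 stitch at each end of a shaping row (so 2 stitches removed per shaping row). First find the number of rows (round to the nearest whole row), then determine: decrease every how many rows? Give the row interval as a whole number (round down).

Decrease every 4th row.

Rows = 27.0 × 1.333 = 36.0 → 36 rows.
Stitches to remove: 18 → 9 shaping rows (at 2 st each).
36 / 9 = 4.00 → every 4 rows.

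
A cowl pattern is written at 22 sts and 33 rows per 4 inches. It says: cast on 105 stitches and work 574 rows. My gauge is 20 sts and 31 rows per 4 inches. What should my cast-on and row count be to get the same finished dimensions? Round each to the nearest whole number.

Stitches: 105 × 20/22 = 95.45 → 95.
Rows: 574 × 31/33 = 539.21 → 539.

Cast on 95 stitches; work 539 rows.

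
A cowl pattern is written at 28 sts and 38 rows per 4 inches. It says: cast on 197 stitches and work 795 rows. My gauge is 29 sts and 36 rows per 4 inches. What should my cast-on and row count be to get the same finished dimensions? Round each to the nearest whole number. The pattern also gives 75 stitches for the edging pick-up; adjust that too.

Cast on 204 stitches; work 753 rows; edging pick-up 78 stitches.

Stitches: 197 × 29/28 = 204.04 → 204.
Rows: 795 × 36/38 = 753.16 → 753.
edging pick-up: 75 × 29/28 = 77.68 → 78.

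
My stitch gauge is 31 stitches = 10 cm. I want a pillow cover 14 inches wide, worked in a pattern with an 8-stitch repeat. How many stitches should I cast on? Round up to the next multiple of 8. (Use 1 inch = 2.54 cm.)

112 stitches.

14 in = 14 × 2.54 = 35.56 cm.
31 / 10 = 3.1 sts/cm.
35.56 × 3.1 = 110.24 sts.
→ 112.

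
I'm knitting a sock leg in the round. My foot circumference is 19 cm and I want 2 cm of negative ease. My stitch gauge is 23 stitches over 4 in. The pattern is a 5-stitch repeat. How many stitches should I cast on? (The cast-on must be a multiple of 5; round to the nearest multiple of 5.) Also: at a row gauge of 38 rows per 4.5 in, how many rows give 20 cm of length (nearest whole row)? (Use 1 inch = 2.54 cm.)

Cast on 40 stitches; work 66 rows.

Finished = 19 − 2 = 17 cm.
17 cm × 1/2.54 = 6.69 inches.
23/4 = 5.75 sts per in; 6.69 × 5.75 = 38.48 sts.
Nearest multiple of 5 → 40.
20 cm = 7.87 inches; × 8.444 = 66.49 → 66 rows.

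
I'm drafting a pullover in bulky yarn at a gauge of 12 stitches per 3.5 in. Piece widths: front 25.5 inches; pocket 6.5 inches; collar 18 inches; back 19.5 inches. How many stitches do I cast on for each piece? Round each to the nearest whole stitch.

front 87; pocket 22; collar 62; back 67.

Rate = 12/3.5 = 3.429 sts per in.
front: 25.5 × 3.429 = 87.43 → 87.
pocket: 6.5 × 3.429 = 22.29 → 22.
collar: 18 × 3.429 = 61.71 → 62.
back: 19.5 × 3.429 = 66.86 → 67.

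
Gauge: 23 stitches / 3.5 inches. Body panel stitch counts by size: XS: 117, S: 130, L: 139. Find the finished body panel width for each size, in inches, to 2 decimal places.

XS 17.80 inches; S 19.78 inches; L 21.15 inches.

23/3.5 = 6.571 sts per in.
XS: 117 / 6.571 = 17.804 → 17.80 in.
S: 130 / 6.571 = 19.783 → 19.78 in.
L: 139 / 6.571 = 21.152 → 21.15 in.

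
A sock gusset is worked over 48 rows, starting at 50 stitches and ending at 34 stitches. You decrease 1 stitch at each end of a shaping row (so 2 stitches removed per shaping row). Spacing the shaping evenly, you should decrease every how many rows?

Decrease every 6th row.

Stitches to remove: |34 − 50| = 16.
Shaping rows needed: 16 / 2 = 8.
48 rows / 8 = every 6 rows.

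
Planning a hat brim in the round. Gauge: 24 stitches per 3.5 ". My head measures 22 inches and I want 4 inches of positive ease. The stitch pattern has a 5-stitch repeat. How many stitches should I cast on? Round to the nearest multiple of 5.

180 stitches.

Finished = 22 + 4 = 26 inches.
24 / 3.5 = 6.857 sts/in.
26 × 6.857 = 178.29 sts.
Nearest multiple of 5: 180.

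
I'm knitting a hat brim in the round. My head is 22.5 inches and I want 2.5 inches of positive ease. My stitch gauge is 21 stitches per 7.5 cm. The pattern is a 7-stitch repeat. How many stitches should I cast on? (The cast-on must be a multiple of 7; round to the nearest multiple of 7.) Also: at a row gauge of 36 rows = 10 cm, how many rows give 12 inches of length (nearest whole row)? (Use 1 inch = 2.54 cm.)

Finished = 22.5 + 2.5 = 25 inches.
25 inches × 2.54 = 63.50 cm.
21/7.5 = 2.8 sts per cm; 63.50 × 2.8 = 177.80 sts.
Nearest multiple of 7 → 175.
12 inches = 30.48 cm; × 3.6 = 109.73 → 110 rows.

Cast on 175 stitches; work 110 rows.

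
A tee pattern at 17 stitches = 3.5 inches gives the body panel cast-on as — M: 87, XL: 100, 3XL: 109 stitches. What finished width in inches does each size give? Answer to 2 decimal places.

17/3.5 = 4.857 sts per in.
M: 87 / 4.857 = 17.912 → 17.91 in.
XL: 100 / 4.857 = 20.588 → 20.59 in.
3XL: 109 / 4.857 = 22.441 → 22.44 in.

M 17.91 inches; XL 20.59 inches; 3XL 22.44 inches.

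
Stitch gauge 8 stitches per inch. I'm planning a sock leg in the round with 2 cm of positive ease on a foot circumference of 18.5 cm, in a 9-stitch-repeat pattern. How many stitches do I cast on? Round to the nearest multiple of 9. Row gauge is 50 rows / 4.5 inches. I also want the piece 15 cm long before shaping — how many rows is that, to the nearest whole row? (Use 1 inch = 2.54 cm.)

Cast on 63 stitches; work 66 rows.

Finished = 18.5 + 2 = 20.5 cm.
20.5 cm × 1/2.54 = 8.07 inches.
8/1 = 8 sts per in; 8.07 × 8 = 64.57 sts.
Nearest multiple of 9 → 63.
15 cm = 5.91 inches; × 11.111 = 65.62 → 66 rows.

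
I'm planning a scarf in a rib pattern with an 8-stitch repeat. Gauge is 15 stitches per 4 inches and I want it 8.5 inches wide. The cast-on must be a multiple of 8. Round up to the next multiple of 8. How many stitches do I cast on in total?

15 / 4 = 3.75 sts per inch.
8.5 × 3.75 = 31.88 sts.
Next multiple of 8: 32.

32 stitches.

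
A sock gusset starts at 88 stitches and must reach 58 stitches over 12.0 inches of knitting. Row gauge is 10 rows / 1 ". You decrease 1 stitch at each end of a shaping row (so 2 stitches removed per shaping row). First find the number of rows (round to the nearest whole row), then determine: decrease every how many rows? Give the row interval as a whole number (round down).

Rows = 12.0 × 10 = 120.0 → 120 rows.
Stitches to remove: 30 → 15 shaping rows (at 2 st each).
120 / 15 = 8.00 → every 8 rows.

Decrease every 8th row.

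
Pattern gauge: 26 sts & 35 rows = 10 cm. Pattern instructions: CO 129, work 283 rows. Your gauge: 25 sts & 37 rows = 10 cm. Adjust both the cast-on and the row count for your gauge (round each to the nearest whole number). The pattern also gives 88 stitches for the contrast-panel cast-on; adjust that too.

Cast on 124 stitches; work 299 rows; contrast-panel cast-on 85 stitches.

Stitches: 129 × 25/26 = 124.04 → 124.
Rows: 283 × 37/35 = 299.17 → 299.
contrast-panel cast-on: 88 × 25/26 = 84.62 → 85.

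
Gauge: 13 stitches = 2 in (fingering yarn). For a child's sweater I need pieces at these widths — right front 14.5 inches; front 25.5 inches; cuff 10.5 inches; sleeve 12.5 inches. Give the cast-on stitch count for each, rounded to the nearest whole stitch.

right front 94; front 166; cuff 68; sleeve 81.

Rate = 13/2 = 6.5 sts per in.
right front: 14.5 × 6.5 = 94.25 → 94.
front: 25.5 × 6.5 = 165.75 → 166.
cuff: 10.5 × 6.5 = 68.25 → 68.
sleeve: 12.5 × 6.5 = 81.25 → 81.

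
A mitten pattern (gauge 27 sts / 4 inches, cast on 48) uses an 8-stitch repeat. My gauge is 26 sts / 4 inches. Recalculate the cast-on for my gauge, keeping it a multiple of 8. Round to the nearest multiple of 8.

48 × 26 / 27 = 46.22.
Nearest multiple of 8: 48.

48 stitches.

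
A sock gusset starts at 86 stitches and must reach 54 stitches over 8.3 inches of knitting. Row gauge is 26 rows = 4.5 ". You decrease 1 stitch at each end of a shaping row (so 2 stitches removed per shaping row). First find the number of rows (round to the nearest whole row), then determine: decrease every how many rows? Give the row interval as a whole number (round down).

Rows = 8.3 × 5.778 = 48.0 → 48 rows.
Stitches to remove: 32 → 16 shaping rows (at 2 st each).
48 / 16 = 3.00 → every 3 rows.

Decrease every 3rd row.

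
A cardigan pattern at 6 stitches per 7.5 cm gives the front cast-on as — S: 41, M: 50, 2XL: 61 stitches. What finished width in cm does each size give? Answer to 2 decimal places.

6/7.5 = 0.8 sts per cm.
S: 41 / 0.8 = 51.250 → 51.25 cm.
M: 50 / 0.8 = 62.500 → 62.50 cm.
2XL: 61 / 0.8 = 76.250 → 76.25 cm.

S 51.25 cm; M 62.50 cm; 2XL 76.25 cm.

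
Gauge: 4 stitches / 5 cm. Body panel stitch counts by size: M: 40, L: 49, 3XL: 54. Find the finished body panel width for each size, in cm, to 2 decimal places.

M 50.00 cm; L 61.25 cm; 3XL 67.50 cm.

4/5 = 0.8 sts per cm.
M: 40 / 0.8 = 50.000 → 50.00 cm.
L: 49 / 0.8 = 61.250 → 61.25 cm.
3XL: 54 / 0.8 = 67.500 → 67.50 cm.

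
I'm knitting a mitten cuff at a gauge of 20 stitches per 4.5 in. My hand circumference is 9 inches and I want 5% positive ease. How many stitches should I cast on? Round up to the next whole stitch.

Finished = 9 × 1.05 = 9.45 in.
20 / 4.5 = 4.444 sts per inch.
9.45 × 4.444 = 42.00 sts.

CO 42 sts.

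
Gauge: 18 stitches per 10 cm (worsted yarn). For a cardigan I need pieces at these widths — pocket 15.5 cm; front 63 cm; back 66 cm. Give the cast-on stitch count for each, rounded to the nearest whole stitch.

pocket 28; front 113; back 119.

Rate = 18/10 = 1.8 sts per cm.
pocket: 15.5 × 1.8 = 27.90 → 28.
front: 63 × 1.8 = 113.40 → 113.
back: 66 × 1.8 = 118.80 → 119.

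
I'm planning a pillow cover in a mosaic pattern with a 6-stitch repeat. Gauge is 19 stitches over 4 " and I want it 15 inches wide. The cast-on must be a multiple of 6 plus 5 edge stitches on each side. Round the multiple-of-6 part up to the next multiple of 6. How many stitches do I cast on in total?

19 / 4 = 4.75 sts per inch.
15 × 4.75 = 71.25 sts.
Less 10 edge sts → 61.25 for the repeat.
Next multiple of 6: 66.
Add back 10 edge sts → 76.

76 stitches.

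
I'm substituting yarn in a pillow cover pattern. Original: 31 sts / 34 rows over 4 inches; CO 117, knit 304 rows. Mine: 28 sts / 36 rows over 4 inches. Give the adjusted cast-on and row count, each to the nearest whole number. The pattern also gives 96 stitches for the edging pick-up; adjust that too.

Cast on 106 stitches; work 322 rows; edging pick-up 87 stitches.

Stitches: 117 × 28/31 = 105.68 → 106.
Rows: 304 × 36/34 = 321.88 → 322.
edging pick-up: 96 × 28/31 = 86.71 → 87.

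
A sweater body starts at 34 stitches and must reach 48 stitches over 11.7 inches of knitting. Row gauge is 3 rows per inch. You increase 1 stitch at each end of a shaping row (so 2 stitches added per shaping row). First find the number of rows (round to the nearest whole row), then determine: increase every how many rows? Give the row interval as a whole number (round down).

Rows = 11.7 × 3 = 35.1 → 35 rows.
Stitches to add: 14 → 7 shaping rows (at 2 st each).
35 / 7 = 5.00 → every 5 rows.

Increase every 5th row.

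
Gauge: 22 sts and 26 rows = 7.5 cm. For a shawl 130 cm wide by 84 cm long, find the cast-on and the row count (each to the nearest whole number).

Stitch gauge = 22/7.5 = 2.933 sts/cm; 130 × 2.933 = 381.33 → 381 sts.
Row gauge = 26/7.5 = 3.467 rows/cm; 84 × 3.467 = 291.20 → 291 rows.

Cast on 381 stitches and work 291 rows.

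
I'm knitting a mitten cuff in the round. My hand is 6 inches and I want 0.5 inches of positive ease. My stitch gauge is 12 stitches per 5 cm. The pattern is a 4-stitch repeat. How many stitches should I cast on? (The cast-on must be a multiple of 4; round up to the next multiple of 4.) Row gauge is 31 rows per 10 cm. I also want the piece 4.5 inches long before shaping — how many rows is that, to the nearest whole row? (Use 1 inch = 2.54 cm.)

Cast on 40 stitches; work 35 rows.

Finished = 6 + 0.5 = 6.5 inches.
6.5 inches × 2.54 = 16.51 cm.
12/5 = 2.4 sts per cm; 16.51 × 2.4 = 39.62 sts.
Next multiple of 4 → 40.
4.5 inches = 11.43 cm; × 3.1 = 35.43 → 35 rows.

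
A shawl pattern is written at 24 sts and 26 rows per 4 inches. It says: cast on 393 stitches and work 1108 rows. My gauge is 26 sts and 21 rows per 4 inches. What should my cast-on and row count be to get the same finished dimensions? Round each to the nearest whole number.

Stitches: 393 × 26/24 = 425.75 → 426.
Rows: 1108 × 21/26 = 894.92 → 895.

Cast on 426 stitches; work 895 rows.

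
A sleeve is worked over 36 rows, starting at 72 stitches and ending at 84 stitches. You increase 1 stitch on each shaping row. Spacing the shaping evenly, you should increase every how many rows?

Increase every 3rd row.

Stitches to add: |84 − 72| = 12.
Shaping rows needed: 12 / 1 = 12.
36 rows / 12 = every 3 rows.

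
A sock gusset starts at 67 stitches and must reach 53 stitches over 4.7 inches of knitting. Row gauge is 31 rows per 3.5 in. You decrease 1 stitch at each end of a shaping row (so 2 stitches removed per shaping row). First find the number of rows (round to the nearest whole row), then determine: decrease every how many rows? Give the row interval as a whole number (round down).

Rows = 4.7 × 8.857 = 41.6 → 42 rows.
Stitches to remove: 14 → 7 shaping rows (at 2 st each).
42 / 7 = 6.00 → every 6 rows.

Decrease every 6th row.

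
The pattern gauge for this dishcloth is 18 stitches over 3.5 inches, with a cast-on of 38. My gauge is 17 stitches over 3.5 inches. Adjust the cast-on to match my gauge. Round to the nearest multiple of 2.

Scale factor = 17 / 18 = 0.944.
38 × 17 / 18 = 35.89 sts.
→ 36 sts.

Cast on 36 stitches.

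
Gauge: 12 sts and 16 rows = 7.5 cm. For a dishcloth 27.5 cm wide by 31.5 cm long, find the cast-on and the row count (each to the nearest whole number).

Stitch gauge = 12/7.5 = 1.6 sts/cm; 27.5 × 1.6 = 44.00 → 44 sts.
Row gauge = 16/7.5 = 2.133 rows/cm; 31.5 × 2.133 = 67.20 → 67 rows.

Cast on 44 stitches and work 67 rows.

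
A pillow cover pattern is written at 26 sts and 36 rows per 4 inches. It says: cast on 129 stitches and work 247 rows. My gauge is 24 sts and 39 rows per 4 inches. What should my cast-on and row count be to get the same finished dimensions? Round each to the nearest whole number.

Cast on 119 stitches; work 268 rows.

Stitches: 129 × 24/26 = 119.08 → 119.
Rows: 247 × 39/36 = 267.58 → 268.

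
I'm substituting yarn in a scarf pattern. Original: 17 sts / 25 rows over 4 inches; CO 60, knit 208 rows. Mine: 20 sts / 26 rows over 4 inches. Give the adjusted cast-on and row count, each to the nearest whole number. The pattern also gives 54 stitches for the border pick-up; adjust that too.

Stitches: 60 × 20/17 = 70.59 → 71.
Rows: 208 × 26/25 = 216.32 → 216.
border pick-up: 54 × 20/17 = 63.53 → 64.

Cast on 71 stitches; work 216 rows; border pick-up 64 stitches.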